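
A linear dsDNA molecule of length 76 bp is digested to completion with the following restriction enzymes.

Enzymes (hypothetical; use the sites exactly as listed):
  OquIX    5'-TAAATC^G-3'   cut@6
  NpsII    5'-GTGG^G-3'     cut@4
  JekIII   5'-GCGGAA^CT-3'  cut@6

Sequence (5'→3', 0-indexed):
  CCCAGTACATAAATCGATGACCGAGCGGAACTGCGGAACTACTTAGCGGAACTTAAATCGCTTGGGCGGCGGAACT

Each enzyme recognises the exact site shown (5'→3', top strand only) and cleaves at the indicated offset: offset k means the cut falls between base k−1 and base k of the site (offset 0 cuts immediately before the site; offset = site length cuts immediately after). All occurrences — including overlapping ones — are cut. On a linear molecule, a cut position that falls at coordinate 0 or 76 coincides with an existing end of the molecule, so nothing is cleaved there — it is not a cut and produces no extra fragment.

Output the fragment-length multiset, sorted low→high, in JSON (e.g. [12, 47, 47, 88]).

Scan for sites:
  OquIX (TAAATCG, off=6): starts [9, 53] → cuts [15, 59]
  NpsII (GTGGG, off=4): no sites
  JekIII (GCGGAACT, off=6): starts [24, 32, 45, 68] → cuts [30, 38, 51, 74]

All cut coordinates (distinct, sorted): [15, 30, 38, 51, 59, 74]

Fragments:
  [0,15): 15 bp
  [15,30): 15 bp
  [30,38): 8 bp
  [38,51): 13 bp
  [51,59): 8 bp
  [59,74): 15 bp
  [74,76): 2 bp

[2,8,8,13,15,15,15]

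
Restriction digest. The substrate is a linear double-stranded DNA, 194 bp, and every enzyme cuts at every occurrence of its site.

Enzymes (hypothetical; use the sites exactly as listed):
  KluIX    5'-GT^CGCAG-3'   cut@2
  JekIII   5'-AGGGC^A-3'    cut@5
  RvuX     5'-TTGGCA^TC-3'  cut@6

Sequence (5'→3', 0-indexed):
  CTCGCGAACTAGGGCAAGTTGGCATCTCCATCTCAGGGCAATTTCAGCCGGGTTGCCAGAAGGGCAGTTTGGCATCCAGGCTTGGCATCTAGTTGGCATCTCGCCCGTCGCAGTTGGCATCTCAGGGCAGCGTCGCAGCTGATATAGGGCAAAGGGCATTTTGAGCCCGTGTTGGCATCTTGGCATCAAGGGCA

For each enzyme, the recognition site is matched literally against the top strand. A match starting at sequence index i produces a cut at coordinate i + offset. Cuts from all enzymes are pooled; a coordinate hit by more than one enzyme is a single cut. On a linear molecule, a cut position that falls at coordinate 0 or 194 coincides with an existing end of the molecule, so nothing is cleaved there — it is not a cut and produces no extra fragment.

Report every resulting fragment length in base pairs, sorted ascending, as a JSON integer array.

Scan for sites:
  KluIX (GTCGCAG, off=2): starts [106, 131] → cuts [108, 133]
  JekIII (AGGGCA, off=5): starts [10, 34, 60, 123, 145, 152, 188] → cuts [15, 39, 65, 128, 150, 157, 193]
  RvuX (TTGGCATC, off=6): starts [18, 68, 81, 92, 113, 171, 179] → cuts [24, 74, 87, 98, 119, 177, 185]

All cut coordinates (distinct, sorted): [15, 24, 39, 65, 74, 87, 98, 108, 119, 128, 133, 150, 157, 177, 185, 193]

Fragments:
  [0,15): 15 bp
  [15,24): 9 bp
  [24,39): 15 bp
  [39,65): 26 bp
  [65,74): 9 bp
  [74,87): 13 bp
  [87,98): 11 bp
  [98,108): 10 bp
  [108,119): 11 bp
  [119,128): 9 bp
  [128,133): 5 bp
  [133,150): 17 bp
  [150,157): 7 bp
  [157,177): 20 bp
  [177,185): 8 bp
  [185,193): 8 bp
  [193,194): 1 bp

[1,5,7,8,8,9,9,9,10,11,11,13,15,15,17,20,26]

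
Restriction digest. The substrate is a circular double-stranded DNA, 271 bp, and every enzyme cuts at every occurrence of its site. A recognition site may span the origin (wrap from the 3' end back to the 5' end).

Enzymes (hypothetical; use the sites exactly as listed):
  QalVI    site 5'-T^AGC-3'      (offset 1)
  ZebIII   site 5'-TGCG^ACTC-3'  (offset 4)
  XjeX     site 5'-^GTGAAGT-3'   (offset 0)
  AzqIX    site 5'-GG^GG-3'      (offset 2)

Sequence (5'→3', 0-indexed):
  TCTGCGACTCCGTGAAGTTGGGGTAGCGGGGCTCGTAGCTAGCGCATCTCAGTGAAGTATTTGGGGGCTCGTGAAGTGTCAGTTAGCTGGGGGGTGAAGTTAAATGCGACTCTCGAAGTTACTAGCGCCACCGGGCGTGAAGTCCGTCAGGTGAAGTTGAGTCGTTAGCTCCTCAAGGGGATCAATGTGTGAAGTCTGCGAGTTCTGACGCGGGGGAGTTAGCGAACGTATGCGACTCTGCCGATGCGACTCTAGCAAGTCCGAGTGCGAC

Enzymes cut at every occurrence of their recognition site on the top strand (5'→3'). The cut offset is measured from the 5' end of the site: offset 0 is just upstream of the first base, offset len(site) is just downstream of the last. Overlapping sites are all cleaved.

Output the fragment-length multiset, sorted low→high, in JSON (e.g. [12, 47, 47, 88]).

Site scan:
  QalVI (TAGC, off=1): starts [23, 35, 39, 83, 122, 165, 219, 252] → cuts [24, 36, 40, 84, 123, 166, 220, 253]
  ZebIII (TGCGACTC, off=4): starts [2, 104, 230, 244, 265] → cuts [6, 108, 234, 248, 269]
  XjeX (GTGAAGT, off=0): starts [11, 51, 70, 93, 136, 150, 188] → cuts [11, 51, 70, 93, 136, 150, 188]
  AzqIX (GGGG, off=2): starts [19, 27, 62, 63, 88, 89, 90, 176, 211, 212] → cuts [21, 29, 64, 65, 90, 91, 92, 178, 213, 214]

Pooled cuts: [6, 11, 21, 24, 29, 36, 40, 51, 64, 65, 70, 84, 90, 91, 92, 93, 108, 123, 136, 150, 166, 178, 188, 213, 214, 220, 234, 248, 253, 269]

Fragments:
  6→11: 5 bp
  11→21: 10 bp
  21→24: 3 bp
  24→29: 5 bp
  29→36: 7 bp
  36→40: 4 bp
  40→51: 11 bp
  51→64: 13 bp
  64→65: 1 bp
  65→70: 5 bp
  70→84: 14 bp
  84→90: 6 bp
  90→91: 1 bp
  91→92: 1 bp
  92→93: 1 bp
  93→108: 15 bp
  108→123: 15 bp
  123→136: 13 bp
  136→150: 14 bp
  150→166: 16 bp
  166→178: 12 bp
  178→188: 10 bp
  188→213: 25 bp
  213→214: 1 bp
  214→220: 6 bp
  220→234: 14 bp
  234→248: 14 bp
  248→253: 5 bp
  253→269: 16 bp
  269→6 (wrap): 271-269+6 = 8 bp

[1,1,1,1,1,3,4,5,5,5,5,6,6,7,8,10,10,11,12,13,13,14,14,14,14,15,15,16,16,25]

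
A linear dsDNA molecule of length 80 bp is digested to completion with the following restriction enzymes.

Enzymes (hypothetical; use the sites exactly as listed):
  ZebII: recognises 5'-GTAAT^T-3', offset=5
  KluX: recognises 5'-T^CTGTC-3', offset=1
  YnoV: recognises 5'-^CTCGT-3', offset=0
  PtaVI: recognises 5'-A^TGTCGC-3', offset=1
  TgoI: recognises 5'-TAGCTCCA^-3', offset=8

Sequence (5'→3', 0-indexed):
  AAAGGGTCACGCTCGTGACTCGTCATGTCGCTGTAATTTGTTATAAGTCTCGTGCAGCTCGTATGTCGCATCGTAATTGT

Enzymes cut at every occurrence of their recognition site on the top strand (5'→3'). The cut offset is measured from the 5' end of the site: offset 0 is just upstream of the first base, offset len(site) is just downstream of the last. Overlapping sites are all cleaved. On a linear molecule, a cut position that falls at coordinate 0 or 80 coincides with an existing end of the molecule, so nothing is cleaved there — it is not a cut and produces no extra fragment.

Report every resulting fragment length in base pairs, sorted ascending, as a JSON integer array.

Scan for sites:
  ZebII (GTAATT, off=5): starts [32, 72] → cuts [37, 77]
  KluX (TCTGTC, off=1): no sites
  YnoV (CTCGT, off=0): starts [11, 18, 48, 57] → cuts [11, 18, 48, 57]
  PtaVI (ATGTCGC, off=1): starts [24, 62] → cuts [25, 63]
  TgoI (TAGCTCCA, off=8): no sites

Pooled cuts: [11, 18, 25, 37, 48, 57, 63, 77]

Fragments:
  [0,11): 11 bp
  [11,18): 7 bp
  [18,25): 7 bp
  [25,37): 12 bp
  [37,48): 11 bp
  [48,57): 9 bp
  [57,63): 6 bp
  [63,77): 14 bp
  [77,80): 3 bp

[3,6,7,7,9,11,11,12,14]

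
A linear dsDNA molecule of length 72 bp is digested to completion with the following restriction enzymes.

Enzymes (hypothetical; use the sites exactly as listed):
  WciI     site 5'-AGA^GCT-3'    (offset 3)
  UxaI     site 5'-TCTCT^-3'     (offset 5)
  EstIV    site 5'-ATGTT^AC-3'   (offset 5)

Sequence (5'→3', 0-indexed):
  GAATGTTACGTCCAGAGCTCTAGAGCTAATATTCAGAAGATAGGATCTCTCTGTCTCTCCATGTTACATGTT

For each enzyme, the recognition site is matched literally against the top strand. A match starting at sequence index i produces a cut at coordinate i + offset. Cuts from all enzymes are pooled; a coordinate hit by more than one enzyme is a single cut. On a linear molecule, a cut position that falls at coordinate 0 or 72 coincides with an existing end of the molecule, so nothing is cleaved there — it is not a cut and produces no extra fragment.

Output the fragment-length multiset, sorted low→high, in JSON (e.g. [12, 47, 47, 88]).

Site scan:
  WciI AGAGCT/3: at [13, 21] ⇒ [16, 24]
  UxaI TCTCT/5: at [45, 47, 53] ⇒ [50, 52, 58]
  EstIV ATGTTAC/5: at [2, 60] ⇒ [7, 65]

All cut coordinates (distinct, sorted): [7, 16, 24, 50, 52, 58, 65]

Fragment lengths:
  [0,7): 7 bp
  [7,16): 9 bp
  [16,24): 8 bp
  [24,50): 26 bp
  [50,52): 2 bp
  [52,58): 6 bp
  [58,65): 7 bp
  [65,72): 7 bp

[2,6,7,7,7,8,9,26]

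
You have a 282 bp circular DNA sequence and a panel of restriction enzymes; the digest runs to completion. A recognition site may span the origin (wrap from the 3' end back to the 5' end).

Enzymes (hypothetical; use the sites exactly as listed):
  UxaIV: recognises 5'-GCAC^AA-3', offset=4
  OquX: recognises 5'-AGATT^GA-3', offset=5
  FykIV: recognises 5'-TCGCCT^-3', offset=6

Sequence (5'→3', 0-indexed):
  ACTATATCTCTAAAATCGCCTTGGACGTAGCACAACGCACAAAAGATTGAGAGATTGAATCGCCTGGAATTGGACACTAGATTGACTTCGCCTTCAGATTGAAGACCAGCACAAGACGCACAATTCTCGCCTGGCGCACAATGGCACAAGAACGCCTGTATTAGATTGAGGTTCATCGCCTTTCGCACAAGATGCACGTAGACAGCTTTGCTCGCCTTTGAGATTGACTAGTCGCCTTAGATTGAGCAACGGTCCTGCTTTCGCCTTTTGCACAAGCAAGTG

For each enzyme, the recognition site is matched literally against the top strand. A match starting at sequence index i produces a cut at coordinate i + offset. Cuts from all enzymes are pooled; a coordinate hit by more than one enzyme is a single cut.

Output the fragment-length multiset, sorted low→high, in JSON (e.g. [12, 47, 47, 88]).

Site scan:
  UxaIV (GCACAA, off=4): starts [29, 36, 108, 117, 135, 143, 184, 269] → cuts [33, 40, 112, 121, 139, 147, 188, 273]
  OquX (AGATTGA, off=5): starts [43, 51, 78, 95, 162, 220, 238] → cuts [48, 56, 83, 100, 167, 225, 243]
  FykIV (TCGCCT, off=6): starts [15, 59, 87, 126, 175, 211, 231, 260] → cuts [21, 65, 93, 132, 181, 217, 237, 266]

Pooled cuts: [21, 33, 40, 48, 56, 65, 83, 93, 100, 112, 121, 132, 139, 147, 167, 181, 188, 217, 225, 237, 243, 266, 273]

Fragments:
  21→33: 12 bp
  33→40: 7 bp
  40→48: 8 bp
  48→56: 8 bp
  56→65: 9 bp
  65→83: 18 bp
  83→93: 10 bp
  93→100: 7 bp
  100→112: 12 bp
  112→121: 9 bp
  121→132: 11 bp
  132→139: 7 bp
  139→147: 8 bp
  147→167: 20 bp
  167→181: 14 bp
  181→188: 7 bp
  188→217: 29 bp
  217→225: 8 bp
  225→237: 12 bp
  237→243: 6 bp
  243→266: 23 bp
  266→273: 7 bp
  273→21 (wrap): 282-273+21 = 30 bp

[6,7,7,7,7,7,8,8,8,8,9,9,10,11,12,12,12,14,18,20,23,29,30]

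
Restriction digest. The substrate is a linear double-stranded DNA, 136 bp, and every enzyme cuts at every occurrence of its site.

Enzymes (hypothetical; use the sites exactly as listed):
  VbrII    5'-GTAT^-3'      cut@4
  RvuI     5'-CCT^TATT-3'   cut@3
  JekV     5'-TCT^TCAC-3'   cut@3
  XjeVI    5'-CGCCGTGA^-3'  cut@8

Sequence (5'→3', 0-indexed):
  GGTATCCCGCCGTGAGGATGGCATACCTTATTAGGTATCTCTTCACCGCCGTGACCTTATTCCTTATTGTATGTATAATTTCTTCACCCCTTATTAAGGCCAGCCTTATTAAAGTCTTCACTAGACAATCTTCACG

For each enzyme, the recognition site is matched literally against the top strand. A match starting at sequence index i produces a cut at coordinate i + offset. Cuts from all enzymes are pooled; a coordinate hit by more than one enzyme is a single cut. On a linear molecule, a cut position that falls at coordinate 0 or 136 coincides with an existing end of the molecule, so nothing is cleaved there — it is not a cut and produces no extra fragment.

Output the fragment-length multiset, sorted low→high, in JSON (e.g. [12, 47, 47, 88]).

Site scan:
  VbrII (GTAT, off=4): starts [1, 34, 68, 72] → cuts [5, 38, 72, 76]
  RvuI (CCTTATT, off=3): starts [25, 54, 61, 88, 103] → cuts [28, 57, 64, 91, 106]
  JekV (TCTTCAC, off=3): starts [39, 80, 114, 128] → cuts [42, 83, 117, 131]
  XjeVI (CGCCGTGA, off=8): starts [7, 46] → cuts [15, 54]

All cut coordinates (distinct, sorted): [5, 15, 28, 38, 42, 54, 57, 64, 72, 76, 83, 91, 106, 117, 131]

Fragments:
  [0,5): 5 bp
  [5,15): 10 bp
  [15,28): 13 bp
  [28,38): 10 bp
  [38,42): 4 bp
  [42,54): 12 bp
  [54,57): 3 bp
  [57,64): 7 bp
  [64,72): 8 bp
  [72,76): 4 bp
  [76,83): 7 bp
  [83,91): 8 bp
  [91,106): 15 bp
  [106,117): 11 bp
  [117,131): 14 bp
  [131,136): 5 bp

[3,4,4,5,5,7,7,8,8,10,10,11,12,13,14,15]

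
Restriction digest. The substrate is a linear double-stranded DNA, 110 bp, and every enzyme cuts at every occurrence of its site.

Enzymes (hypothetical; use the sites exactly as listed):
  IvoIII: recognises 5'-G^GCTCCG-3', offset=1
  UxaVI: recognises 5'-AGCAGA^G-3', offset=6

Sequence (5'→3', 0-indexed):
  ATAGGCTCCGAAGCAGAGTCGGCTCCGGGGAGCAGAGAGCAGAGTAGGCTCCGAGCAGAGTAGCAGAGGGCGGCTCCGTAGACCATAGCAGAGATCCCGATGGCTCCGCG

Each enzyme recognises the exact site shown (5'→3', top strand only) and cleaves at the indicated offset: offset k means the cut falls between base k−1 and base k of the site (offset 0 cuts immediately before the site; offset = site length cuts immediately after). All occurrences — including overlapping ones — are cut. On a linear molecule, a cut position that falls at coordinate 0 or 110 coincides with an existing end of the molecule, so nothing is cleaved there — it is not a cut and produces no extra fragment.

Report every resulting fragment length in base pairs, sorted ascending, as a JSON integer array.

Per-enzyme occurrences:
  IvoIII (GGCTCCG, off=1): starts [3, 20, 46, 71, 101] → cuts [4, 21, 47, 72, 102]
  UxaVI (AGCAGAG, off=6): starts [11, 30, 37, 53, 61, 86] → cuts [17, 36, 43, 59, 67, 92]

All cut coordinates (distinct, sorted): [4, 17, 21, 36, 43, 47, 59, 67, 72, 92, 102]

Fragments:
  [0,4): 4 bp
  [4,17): 13 bp
  [17,21): 4 bp
  [21,36): 15 bp
  [36,43): 7 bp
  [43,47): 4 bp
  [47,59): 12 bp
  [59,67): 8 bp
  [67,72): 5 bp
  [72,92): 20 bp
  [92,102): 10 bp
  [102,110): 8 bp

[4,4,4,5,7,8,8,10,12,13,15,20]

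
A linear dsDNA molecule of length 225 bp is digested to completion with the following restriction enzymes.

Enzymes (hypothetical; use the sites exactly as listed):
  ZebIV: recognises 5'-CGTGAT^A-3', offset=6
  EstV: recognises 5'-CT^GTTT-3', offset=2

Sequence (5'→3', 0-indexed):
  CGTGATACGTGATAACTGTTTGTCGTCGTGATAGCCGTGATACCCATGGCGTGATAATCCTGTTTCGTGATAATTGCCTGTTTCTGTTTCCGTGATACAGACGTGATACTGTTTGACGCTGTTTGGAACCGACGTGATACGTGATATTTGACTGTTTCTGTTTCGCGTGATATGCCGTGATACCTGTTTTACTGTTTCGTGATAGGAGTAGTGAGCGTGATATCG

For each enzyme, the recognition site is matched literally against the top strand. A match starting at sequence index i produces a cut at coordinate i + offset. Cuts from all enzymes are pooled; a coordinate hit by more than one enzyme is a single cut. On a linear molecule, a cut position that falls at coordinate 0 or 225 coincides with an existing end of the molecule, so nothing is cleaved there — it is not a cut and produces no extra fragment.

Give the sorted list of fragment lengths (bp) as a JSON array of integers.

Site scan:
  ZebIV CGTGATA/6: at [0, 7, 26, 35, 49, 65, 90, 101, 132, 139, 165, 175, 197, 215] ⇒ [6, 13, 32, 41, 55, 71, 96, 107, 138, 145, 171, 181, 203, 221]
  EstV CTGTTT/2: at [15, 59, 77, 83, 108, 118, 151, 157, 183, 191] ⇒ [17, 61, 79, 85, 110, 120, 153, 159, 185, 193]

Pooled cuts: [6, 13, 17, 32, 41, 55, 61, 71, 79, 85, 96, 107, 110, 120, 138, 145, 153, 159, 171, 181, 185, 193, 203, 221]

Fragments:
  [0,6): 6 bp
  [6,13): 7 bp
  [13,17): 4 bp
  [17,32): 15 bp
  [32,41): 9 bp
  [41,55): 14 bp
  [55,61): 6 bp
  [61,71): 10 bp
  [71,79): 8 bp
  [79,85): 6 bp
  [85,96): 11 bp
  [96,107): 11 bp
  [107,110): 3 bp
  [110,120): 10 bp
  [120,138): 18 bp
  [138,145): 7 bp
  [145,153): 8 bp
  [153,159): 6 bp
  [159,171): 12 bp
  [171,181): 10 bp
  [181,185): 4 bp
  [185,193): 8 bp
  [193,203): 10 bp
  [203,221): 18 bp
  [221,225): 4 bp

[3,4,4,4,6,6,6,6,7,7,8,8,8,9,10,10,10,10,11,11,12,14,15,18,18]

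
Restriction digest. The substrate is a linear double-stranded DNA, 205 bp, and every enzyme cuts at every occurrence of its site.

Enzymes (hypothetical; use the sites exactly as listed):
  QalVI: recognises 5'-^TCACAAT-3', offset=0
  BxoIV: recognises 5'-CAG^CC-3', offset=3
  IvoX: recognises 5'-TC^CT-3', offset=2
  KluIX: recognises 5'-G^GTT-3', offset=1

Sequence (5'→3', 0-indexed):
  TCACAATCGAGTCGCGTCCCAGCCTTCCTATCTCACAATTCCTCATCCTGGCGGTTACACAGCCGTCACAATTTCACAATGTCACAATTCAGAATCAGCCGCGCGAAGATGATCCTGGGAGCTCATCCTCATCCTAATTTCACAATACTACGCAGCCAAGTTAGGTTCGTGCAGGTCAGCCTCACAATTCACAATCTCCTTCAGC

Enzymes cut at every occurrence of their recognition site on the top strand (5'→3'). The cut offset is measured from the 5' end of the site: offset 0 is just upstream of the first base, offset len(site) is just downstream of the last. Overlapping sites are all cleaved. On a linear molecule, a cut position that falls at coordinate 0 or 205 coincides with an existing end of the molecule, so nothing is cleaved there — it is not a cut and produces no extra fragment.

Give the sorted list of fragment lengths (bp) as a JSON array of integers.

Scan for sites:
  QalVI TCACAAT/0: at [0, 32, 65, 73, 81, 139, 181, 188] ⇒ [32, 65, 73, 81, 139, 181, 188] (position 0 is a terminus of the linear molecule — no cut)
  BxoIV CAGCC/3: at [19, 59, 95, 152, 176] ⇒ [22, 62, 98, 155, 179]
  IvoX TCCT/2: at [25, 39, 45, 112, 125, 131, 196] ⇒ [27, 41, 47, 114, 127, 133, 198]
  KluIX GGTT/1: at [52, 163] ⇒ [53, 164]

All cut coordinates (distinct, sorted): [22, 27, 32, 41, 47, 53, 62, 65, 73, 81, 98, 114, 127, 133, 139, 155, 164, 179, 181, 188, 198]

Fragment lengths:
  [0,22): 22 bp
  [22,27): 5 bp
  [27,32): 5 bp
  [32,41): 9 bp
  [41,47): 6 bp
  [47,53): 6 bp
  [53,62): 9 bp
  [62,65): 3 bp
  [65,73): 8 bp
  [73,81): 8 bp
  [81,98): 17 bp
  [98,114): 16 bp
  [114,127): 13 bp
  [127,133): 6 bp
  [133,139): 6 bp
  [139,155): 16 bp
  [155,164): 9 bp
  [164,179): 15 bp
  [179,181): 2 bp
  [181,188): 7 bp
  [188,198): 10 bp
  [198,205): 7 bp

[2,3,5,5,6,6,6,6,7,7,8,8,9,9,9,10,13,15,16,16,17,22]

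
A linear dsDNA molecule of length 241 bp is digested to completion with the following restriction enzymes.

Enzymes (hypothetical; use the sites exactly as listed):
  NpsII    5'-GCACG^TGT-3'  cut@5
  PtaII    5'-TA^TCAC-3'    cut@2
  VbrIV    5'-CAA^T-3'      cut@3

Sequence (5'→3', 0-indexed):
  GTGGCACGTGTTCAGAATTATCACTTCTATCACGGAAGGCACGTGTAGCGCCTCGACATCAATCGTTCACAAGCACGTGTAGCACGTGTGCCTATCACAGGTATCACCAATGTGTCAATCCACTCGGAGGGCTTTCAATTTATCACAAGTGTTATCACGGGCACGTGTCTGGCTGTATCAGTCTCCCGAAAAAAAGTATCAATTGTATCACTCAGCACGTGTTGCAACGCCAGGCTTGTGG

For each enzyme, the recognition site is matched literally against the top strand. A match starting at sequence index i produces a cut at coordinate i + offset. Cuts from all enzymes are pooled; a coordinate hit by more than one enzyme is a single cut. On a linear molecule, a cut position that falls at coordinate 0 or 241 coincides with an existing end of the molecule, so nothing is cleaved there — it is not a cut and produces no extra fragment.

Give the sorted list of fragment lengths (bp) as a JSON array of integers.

[4,5,7,8,8,8,9,9,9,11,12,12,12,14,15,19,20,22,37]

Site scan:
  NpsII GCACGTGT/5: at [3, 38, 72, 81, 160, 214] ⇒ [8, 43, 77, 86, 165, 219]
  PtaII TATCAC/2: at [18, 27, 92, 101, 140, 152, 205] ⇒ [20, 29, 94, 103, 142, 154, 207]
  VbrIV CAAT/3: at [59, 107, 115, 135, 199] ⇒ [62, 110, 118, 138, 202]

Pooled cuts: [8, 20, 29, 43, 62, 77, 86, 94, 103, 110, 118, 138, 142, 154, 165, 202, 207, 219]

Fragments:
  [0,8): 8 bp
  [8,20): 12 bp
  [20,29): 9 bp
  [29,43): 14 bp
  [43,62): 19 bp
  [62,77): 15 bp
  [77,86): 9 bp
  [86,94): 8 bp
  [94,103): 9 bp
  [103,110): 7 bp
  [110,118): 8 bp
  [118,138): 20 bp
  [138,142): 4 bp
  [142,154): 12 bp
  [154,165): 11 bp
  [165,202): 37 bp
  [202,207): 5 bp
  [207,219): 12 bp
  [219,241): 22 bp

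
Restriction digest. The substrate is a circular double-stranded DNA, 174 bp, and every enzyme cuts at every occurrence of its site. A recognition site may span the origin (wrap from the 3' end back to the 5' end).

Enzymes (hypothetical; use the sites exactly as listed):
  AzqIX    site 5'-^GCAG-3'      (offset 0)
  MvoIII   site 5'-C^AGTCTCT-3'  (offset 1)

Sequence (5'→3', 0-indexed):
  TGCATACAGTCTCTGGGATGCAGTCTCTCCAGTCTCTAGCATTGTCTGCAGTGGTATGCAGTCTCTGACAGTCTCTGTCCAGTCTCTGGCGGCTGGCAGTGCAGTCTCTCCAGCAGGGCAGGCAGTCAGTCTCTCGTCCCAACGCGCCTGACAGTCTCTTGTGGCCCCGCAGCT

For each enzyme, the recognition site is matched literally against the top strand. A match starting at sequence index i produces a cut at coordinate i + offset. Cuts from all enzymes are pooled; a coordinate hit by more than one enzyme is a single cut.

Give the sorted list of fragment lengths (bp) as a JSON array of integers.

Site scan:
  AzqIX (GCAG, off=0): starts [19, 47, 57, 95, 100, 112, 117, 121, 168] → cuts [19, 47, 57, 95, 100, 112, 117, 121, 168]
  MvoIII (CAGTCTCT, off=1): starts [6, 20, 29, 58, 68, 79, 101, 126, 151] → cuts [7, 21, 30, 59, 69, 80, 102, 127, 152]

Pooled cuts: [7, 19, 21, 30, 47, 57, 59, 69, 80, 95, 100, 102, 112, 117, 121, 127, 152, 168]

Fragment lengths:
  7→19: 12 bp
  19→21: 2 bp
  21→30: 9 bp
  30→47: 17 bp
  47→57: 10 bp
  57→59: 2 bp
  59→69: 10 bp
  69→80: 11 bp
  80→95: 15 bp
  95→100: 5 bp
  100→102: 2 bp
  102→112: 10 bp
  112→117: 5 bp
  117→121: 4 bp
  121→127: 6 bp
  127→152: 25 bp
  152→168: 16 bp
  168→7 (wrap): 174-168+7 = 13 bp

[2,2,2,4,5,5,6,9,10,10,10,11,12,13,15,16,17,25]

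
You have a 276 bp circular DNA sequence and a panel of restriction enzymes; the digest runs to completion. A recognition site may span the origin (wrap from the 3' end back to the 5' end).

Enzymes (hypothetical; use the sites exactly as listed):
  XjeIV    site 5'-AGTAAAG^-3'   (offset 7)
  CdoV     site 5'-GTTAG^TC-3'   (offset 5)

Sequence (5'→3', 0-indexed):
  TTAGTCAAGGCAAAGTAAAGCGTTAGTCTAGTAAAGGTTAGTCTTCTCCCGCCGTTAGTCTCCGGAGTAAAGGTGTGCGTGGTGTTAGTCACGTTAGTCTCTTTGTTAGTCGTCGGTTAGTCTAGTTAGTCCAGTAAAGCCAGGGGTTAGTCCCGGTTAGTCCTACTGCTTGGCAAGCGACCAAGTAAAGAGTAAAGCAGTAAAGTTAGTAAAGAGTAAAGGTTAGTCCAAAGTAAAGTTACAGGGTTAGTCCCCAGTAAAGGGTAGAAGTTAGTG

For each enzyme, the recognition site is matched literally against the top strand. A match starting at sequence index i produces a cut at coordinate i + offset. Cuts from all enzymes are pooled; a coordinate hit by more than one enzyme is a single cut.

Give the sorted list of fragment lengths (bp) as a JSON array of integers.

[5,5,6,7,7,8,9,9,9,10,10,10,11,11,12,12,12,12,14,16,16,17,18,30]

Scan for sites:
  XjeIV AGTAAAG/7: at [13, 29, 65, 132, 183, 190, 198, 207, 214, 231, 255] ⇒ [20, 36, 72, 139, 190, 197, 205, 214, 221, 238, 262]
  CdoV GTTAGTC/5: at [21, 36, 53, 83, 92, 104, 115, 124, 145, 155, 221, 245, 275] ⇒ [4, 26, 41, 58, 88, 97, 109, 120, 129, 150, 160, 226, 250]

All cut coordinates (distinct, sorted): [4, 20, 26, 36, 41, 58, 72, 88, 97, 109, 120, 129, 139, 150, 160, 190, 197, 205, 214, 221, 226, 238, 250, 262]

Fragment lengths:
  4→20: 16 bp
  20→26: 6 bp
  26→36: 10 bp
  36→41: 5 bp
  41→58: 17 bp
  58→72: 14 bp
  72→88: 16 bp
  88→97: 9 bp
  97→109: 12 bp
  109→120: 11 bp
  120→129: 9 bp
  129→139: 10 bp
  139→150: 11 bp
  150→160: 10 bp
  160→190: 30 bp
  190→197: 7 bp
  197→205: 8 bp
  205→214: 9 bp
  214→221: 7 bp
  221→226: 5 bp
  226→238: 12 bp
  238→250: 12 bp
  250→262: 12 bp
  262→4 (wrap): 276-262+4 = 18 bp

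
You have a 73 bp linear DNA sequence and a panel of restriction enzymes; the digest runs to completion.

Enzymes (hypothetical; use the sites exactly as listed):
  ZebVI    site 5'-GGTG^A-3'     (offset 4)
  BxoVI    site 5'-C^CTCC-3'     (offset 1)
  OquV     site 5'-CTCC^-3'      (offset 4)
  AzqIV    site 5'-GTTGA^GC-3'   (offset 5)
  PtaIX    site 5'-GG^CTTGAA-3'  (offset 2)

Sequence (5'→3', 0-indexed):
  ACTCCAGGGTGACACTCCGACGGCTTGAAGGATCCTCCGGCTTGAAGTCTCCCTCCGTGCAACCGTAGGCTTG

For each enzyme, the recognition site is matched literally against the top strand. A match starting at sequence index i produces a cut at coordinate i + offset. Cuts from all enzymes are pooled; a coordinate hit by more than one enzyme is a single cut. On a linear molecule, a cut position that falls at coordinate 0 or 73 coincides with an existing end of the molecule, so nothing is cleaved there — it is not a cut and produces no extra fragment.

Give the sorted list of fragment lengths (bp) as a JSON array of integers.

Scan for sites:
  ZebVI (GGTGA, off=4): starts [7] → cuts [11]
  BxoVI (CCTCC, off=1): starts [33, 51] → cuts [34, 52]
  OquV (CTCC, off=4): starts [1, 14, 34, 48, 52] → cuts [5, 18, 38, 52, 56]
  AzqIV (GTTGAGC, off=5): no sites
  PtaIX (GGCTTGAA, off=2): starts [21, 38] → cuts [23, 40]

Pooled cuts: [5, 11, 18, 23, 34, 38, 40, 52, 56]

Fragments:
  [0,5): 5 bp
  [5,11): 6 bp
  [11,18): 7 bp
  [18,23): 5 bp
  [23,34): 11 bp
  [34,38): 4 bp
  [38,40): 2 bp
  [40,52): 12 bp
  [52,56): 4 bp
  [56,73): 17 bp

[2,4,4,5,5,6,7,11,12,17]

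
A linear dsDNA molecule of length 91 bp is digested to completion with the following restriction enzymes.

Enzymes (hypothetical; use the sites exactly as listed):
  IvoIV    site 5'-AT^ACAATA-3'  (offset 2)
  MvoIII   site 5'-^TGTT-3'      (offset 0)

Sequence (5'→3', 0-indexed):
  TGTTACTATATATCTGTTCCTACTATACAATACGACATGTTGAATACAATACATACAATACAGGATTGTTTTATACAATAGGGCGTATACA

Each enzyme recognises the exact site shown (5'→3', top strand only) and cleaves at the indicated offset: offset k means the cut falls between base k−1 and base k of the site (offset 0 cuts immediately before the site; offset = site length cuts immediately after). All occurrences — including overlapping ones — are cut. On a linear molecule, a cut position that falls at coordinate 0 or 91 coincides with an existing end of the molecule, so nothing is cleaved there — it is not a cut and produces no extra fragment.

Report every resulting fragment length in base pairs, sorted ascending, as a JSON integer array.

[8,8,9,11,12,12,14,17]

Scan for sites:
  IvoIV ATACAATA/2: at [24, 43, 52, 72] ⇒ [26, 45, 54, 74]
  MvoIII TGTT/0: at [0, 14, 37, 66] ⇒ [14, 37, 66] (position 0 is a terminus of the linear molecule — no cut)

Pooled cuts: [14, 26, 37, 45, 54, 66, 74]

Fragments:
  [0,14): 14 bp
  [14,26): 12 bp
  [26,37): 11 bp
  [37,45): 8 bp
  [45,54): 9 bp
  [54,66): 12 bp
  [66,74): 8 bp
  [74,91): 17 bp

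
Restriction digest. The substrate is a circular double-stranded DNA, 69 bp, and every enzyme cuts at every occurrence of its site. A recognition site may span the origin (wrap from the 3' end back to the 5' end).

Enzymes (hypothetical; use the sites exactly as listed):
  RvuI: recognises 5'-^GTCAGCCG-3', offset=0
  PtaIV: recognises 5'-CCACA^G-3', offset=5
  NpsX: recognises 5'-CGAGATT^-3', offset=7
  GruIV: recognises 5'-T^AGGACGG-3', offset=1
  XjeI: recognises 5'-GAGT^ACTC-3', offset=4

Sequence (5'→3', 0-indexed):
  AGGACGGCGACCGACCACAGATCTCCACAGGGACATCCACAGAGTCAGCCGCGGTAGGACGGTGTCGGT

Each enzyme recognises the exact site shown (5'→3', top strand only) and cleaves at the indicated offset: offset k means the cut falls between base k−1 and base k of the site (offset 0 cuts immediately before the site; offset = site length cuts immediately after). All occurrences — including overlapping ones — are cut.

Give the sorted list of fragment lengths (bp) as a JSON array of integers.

Site scan:
  RvuI (GTCAGCCG, off=0): starts [43] → cuts [43]
  PtaIV (CCACAG, off=5): starts [14, 24, 36] → cuts [19, 29, 41]
  NpsX (CGAGATT, off=7): no sites
  GruIV (TAGGACGG, off=1): starts [54, 68] → cuts [0, 55]
  XjeI (GAGTACTC, off=4): no sites

All cut coordinates (distinct, sorted): [0, 19, 29, 41, 43, 55]

Fragments:
  0→19: 19 bp
  19→29: 10 bp
  29→41: 12 bp
  41→43: 2 bp
  43→55: 12 bp
  55→0 (wrap): 69-55+0 = 14 bp

[2,10,12,12,14,19]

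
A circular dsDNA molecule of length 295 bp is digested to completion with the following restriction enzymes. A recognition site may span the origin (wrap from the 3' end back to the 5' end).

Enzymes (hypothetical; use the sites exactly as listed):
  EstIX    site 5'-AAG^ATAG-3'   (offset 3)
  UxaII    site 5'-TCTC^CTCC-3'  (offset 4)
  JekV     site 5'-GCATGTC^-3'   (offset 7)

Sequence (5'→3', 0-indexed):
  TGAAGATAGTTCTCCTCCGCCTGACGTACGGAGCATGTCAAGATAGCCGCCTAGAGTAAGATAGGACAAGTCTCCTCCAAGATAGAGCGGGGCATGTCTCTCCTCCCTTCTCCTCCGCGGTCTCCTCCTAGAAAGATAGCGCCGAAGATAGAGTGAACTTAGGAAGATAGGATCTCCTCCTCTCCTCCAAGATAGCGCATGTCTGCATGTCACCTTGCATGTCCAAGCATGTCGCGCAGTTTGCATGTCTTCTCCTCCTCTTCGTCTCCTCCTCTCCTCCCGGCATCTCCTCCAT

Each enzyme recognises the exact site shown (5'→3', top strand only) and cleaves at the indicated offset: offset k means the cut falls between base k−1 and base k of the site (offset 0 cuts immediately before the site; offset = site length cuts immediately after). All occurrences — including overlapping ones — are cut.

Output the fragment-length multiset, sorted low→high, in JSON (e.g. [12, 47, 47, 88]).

Scan for sites:
  EstIX AAGATAG/3: at [2, 39, 57, 78, 132, 144, 163, 188] ⇒ [5, 42, 60, 81, 135, 147, 166, 191]
  UxaII TCTCCTCC/4: at [10, 70, 98, 108, 120, 172, 180, 250, 264, 272, 285] ⇒ [14, 74, 102, 112, 124, 176, 184, 254, 268, 276, 289]
  JekV GCATGTC/7: at [32, 91, 196, 204, 216, 226, 242] ⇒ [39, 98, 203, 211, 223, 233, 249]

Pooled cuts: [5, 14, 39, 42, 60, 74, 81, 98, 102, 112, 124, 135, 147, 166, 176, 184, 191, 203, 211, 223, 233, 249, 254, 268, 276, 289]

Fragments:
  5→14: 9 bp
  14→39: 25 bp
  39→42: 3 bp
  42→60: 18 bp
  60→74: 14 bp
  74→81: 7 bp
  81→98: 17 bp
  98→102: 4 bp
  102→112: 10 bp
  112→124: 12 bp
  124→135: 11 bp
  135→147: 12 bp
  147→166: 19 bp
  166→176: 10 bp
  176→184: 8 bp
  184→191: 7 bp
  191→203: 12 bp
  203→211: 8 bp
  211→223: 12 bp
  223→233: 10 bp
  233→249: 16 bp
  249→254: 5 bp
  254→268: 14 bp
  268→276: 8 bp
  276→289: 13 bp
  289→5 (wrap): 295-289+5 = 11 bp

[3,4,5,7,7,8,8,8,9,10,10,10,11,11,12,12,12,12,13,14,14,16,17,18,19,25]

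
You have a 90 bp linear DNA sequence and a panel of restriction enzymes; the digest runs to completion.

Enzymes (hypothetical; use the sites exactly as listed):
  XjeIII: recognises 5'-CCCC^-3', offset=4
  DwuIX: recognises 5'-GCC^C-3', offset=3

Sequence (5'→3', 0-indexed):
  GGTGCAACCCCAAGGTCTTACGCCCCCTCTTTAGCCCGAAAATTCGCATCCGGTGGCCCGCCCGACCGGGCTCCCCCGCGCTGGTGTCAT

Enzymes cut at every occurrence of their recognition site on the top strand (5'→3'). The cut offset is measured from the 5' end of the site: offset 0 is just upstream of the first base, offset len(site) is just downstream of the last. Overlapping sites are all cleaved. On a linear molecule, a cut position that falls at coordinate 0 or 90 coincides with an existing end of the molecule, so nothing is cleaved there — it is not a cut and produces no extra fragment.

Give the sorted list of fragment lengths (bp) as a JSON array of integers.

Scan for sites:
  XjeIII (CCCC, off=4): starts [7, 22, 23, 72, 73] → cuts [11, 26, 27, 76, 77]
  DwuIX (GCCC, off=3): starts [21, 33, 55, 59] → cuts [24, 36, 58, 62]

All cut coordinates (distinct, sorted): [11, 24, 26, 27, 36, 58, 62, 76, 77]

Fragment lengths:
  [0,11): 11 bp
  [11,24): 13 bp
  [24,26): 2 bp
  [26,27): 1 bp
  [27,36): 9 bp
  [36,58): 22 bp
  [58,62): 4 bp
  [62,76): 14 bp
  [76,77): 1 bp
  [77,90): 13 bp

[1,1,2,4,9,11,13,13,14,22]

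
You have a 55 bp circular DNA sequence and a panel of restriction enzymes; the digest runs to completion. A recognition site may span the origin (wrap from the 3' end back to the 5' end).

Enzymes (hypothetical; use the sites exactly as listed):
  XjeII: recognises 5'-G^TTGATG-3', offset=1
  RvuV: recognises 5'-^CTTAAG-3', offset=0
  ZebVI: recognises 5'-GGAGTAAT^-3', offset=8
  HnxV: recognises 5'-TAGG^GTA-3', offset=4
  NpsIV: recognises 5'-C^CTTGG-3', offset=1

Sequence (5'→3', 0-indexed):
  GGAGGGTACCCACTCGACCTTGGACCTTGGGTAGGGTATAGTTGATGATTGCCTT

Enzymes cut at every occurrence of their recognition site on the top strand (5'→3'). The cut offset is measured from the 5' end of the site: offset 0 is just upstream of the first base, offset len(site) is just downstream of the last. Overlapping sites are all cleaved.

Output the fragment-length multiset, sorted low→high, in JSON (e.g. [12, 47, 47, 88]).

[6,7,10,11,21]

Site scan:
  XjeII GTTGATG/1: at [40] ⇒ [41]
  RvuV (CTTAAG, off=0): no sites
  ZebVI (GGAGTAAT, off=8): no sites
  HnxV TAGGGTA/4: at [31] ⇒ [35]
  NpsIV CCTTGG/1: at [17, 24, 51] ⇒ [18, 25, 52]

Pooled cuts: [18, 25, 35, 41, 52]

Fragment lengths:
  18→25: 7 bp
  25→35: 10 bp
  35→41: 6 bp
  41→52: 11 bp
  52→18 (wrap): 55-52+18 = 21 bp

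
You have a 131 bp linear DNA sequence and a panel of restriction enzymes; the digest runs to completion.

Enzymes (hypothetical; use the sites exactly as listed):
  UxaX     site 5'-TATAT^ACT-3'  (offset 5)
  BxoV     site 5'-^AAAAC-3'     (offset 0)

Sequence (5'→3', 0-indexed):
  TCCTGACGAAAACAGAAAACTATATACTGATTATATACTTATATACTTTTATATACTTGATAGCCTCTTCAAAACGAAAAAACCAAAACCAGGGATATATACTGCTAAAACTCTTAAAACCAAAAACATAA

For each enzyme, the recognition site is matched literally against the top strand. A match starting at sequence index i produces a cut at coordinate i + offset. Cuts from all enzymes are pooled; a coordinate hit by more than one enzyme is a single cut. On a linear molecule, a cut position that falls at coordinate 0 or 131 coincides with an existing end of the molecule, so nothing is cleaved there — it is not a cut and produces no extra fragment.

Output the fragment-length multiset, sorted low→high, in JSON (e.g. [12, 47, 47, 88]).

Site scan:
  UxaX (TATATACT, off=5): starts [20, 31, 39, 49, 95] → cuts [25, 36, 44, 54, 100]
  BxoV (AAAAC, off=0): starts [8, 15, 70, 78, 84, 106, 115, 122] → cuts [8, 15, 70, 78, 84, 106, 115, 122]

All cut coordinates (distinct, sorted): [8, 15, 25, 36, 44, 54, 70, 78, 84, 100, 106, 115, 122]

Fragment lengths:
  [0,8): 8 bp
  [8,15): 7 bp
  [15,25): 10 bp
  [25,36): 11 bp
  [36,44): 8 bp
  [44,54): 10 bp
  [54,70): 16 bp
  [70,78): 8 bp
  [78,84): 6 bp
  [84,100): 16 bp
  [100,106): 6 bp
  [106,115): 9 bp
  [115,122): 7 bp
  [122,131): 9 bp

[6,6,7,7,8,8,8,9,9,10,10,11,16,16]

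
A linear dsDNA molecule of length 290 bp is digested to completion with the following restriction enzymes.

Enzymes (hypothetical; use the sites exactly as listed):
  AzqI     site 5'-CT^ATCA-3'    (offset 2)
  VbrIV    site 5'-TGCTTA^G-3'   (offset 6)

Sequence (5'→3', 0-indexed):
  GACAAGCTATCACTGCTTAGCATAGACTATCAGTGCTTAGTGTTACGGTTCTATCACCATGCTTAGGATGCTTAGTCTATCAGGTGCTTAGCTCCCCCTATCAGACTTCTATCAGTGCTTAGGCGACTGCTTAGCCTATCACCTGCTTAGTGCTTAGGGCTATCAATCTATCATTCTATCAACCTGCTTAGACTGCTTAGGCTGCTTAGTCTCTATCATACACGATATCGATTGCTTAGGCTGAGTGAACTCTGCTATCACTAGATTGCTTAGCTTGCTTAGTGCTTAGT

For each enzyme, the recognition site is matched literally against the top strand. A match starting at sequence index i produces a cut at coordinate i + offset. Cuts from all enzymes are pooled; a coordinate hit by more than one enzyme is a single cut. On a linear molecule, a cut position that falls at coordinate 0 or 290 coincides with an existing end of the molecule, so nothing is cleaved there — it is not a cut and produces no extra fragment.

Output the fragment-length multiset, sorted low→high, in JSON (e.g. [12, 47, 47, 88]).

Site scan:
  AzqI (CTATCA, off=2): starts [6, 26, 50, 76, 97, 108, 135, 159, 167, 175, 212, 254] → cuts [8, 28, 52, 78, 99, 110, 137, 161, 169, 177, 214, 256]
  VbrIV (TGCTTAG, off=6): starts [13, 33, 59, 68, 84, 115, 127, 143, 150, 184, 193, 202, 232, 266, 275, 282] → cuts [19, 39, 65, 74, 90, 121, 133, 149, 156, 190, 199, 208, 238, 272, 281, 288]

Pooled cuts: [8, 19, 28, 39, 52, 65, 74, 78, 90, 99, 110, 121, 133, 137, 149, 156, 161, 169, 177, 190, 199, 208, 214, 238, 256, 272, 281, 288]

Fragments:
  [0,8): 8 bp
  [8,19): 11 bp
  [19,28): 9 bp
  [28,39): 11 bp
  [39,52): 13 bp
  [52,65): 13 bp
  [65,74): 9 bp
  [74,78): 4 bp
  [78,90): 12 bp
  [90,99): 9 bp
  [99,110): 11 bp
  [110,121): 11 bp
  [121,133): 12 bp
  [133,137): 4 bp
  [137,149): 12 bp
  [149,156): 7 bp
  [156,161): 5 bp
  [161,169): 8 bp
  [169,177): 8 bp
  [177,190): 13 bp
  [190,199): 9 bp
  [199,208): 9 bp
  [208,214): 6 bp
  [214,238): 24 bp
  [238,256): 18 bp
  [256,272): 16 bp
  [272,281): 9 bp
  [281,288): 7 bp
  [288,290): 2 bp

[2,4,4,5,6,7,7,8,8,8,9,9,9,9,9,9,11,11,11,11,12,12,12,13,13,13,16,18,24]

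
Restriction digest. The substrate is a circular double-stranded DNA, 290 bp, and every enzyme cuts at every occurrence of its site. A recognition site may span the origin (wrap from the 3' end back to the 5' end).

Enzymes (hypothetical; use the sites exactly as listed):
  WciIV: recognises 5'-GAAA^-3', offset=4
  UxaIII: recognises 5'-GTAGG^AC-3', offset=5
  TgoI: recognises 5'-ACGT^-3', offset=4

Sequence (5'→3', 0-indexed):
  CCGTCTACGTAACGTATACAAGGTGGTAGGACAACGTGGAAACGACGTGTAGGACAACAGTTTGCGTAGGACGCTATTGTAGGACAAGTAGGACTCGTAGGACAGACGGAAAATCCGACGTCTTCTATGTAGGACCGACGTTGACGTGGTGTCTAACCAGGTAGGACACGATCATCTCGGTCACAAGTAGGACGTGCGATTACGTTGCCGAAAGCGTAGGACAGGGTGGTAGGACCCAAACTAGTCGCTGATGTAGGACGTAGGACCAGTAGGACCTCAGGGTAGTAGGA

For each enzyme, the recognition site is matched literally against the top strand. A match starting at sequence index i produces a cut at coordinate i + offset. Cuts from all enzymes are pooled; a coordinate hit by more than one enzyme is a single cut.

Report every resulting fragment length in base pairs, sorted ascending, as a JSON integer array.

[3,4,4,5,5,5,6,6,7,7,8,8,9,9,9,9,10,11,11,12,13,13,15,16,17,18,24,26]

Site scan:
  WciIV (GAAA, off=4): starts [38, 108, 209] → cuts [42, 112, 213]
  UxaIII (GTAGGAC, off=5): starts [25, 48, 65, 78, 87, 96, 128, 160, 186, 215, 228, 252, 259, 268, 284] → cuts [30, 53, 70, 83, 92, 101, 133, 165, 191, 220, 233, 257, 264, 273, 289]
  TgoI (ACGT, off=4): starts [6, 11, 33, 44, 117, 137, 143, 191, 201, 257] → cuts [10, 15, 37, 48, 121, 141, 147, 195, 205, 261]

Pooled cuts: [10, 15, 30, 37, 42, 48, 53, 70, 83, 92, 101, 112, 121, 133, 141, 147, 165, 191, 195, 205, 213, 220, 233, 257, 261, 264, 273, 289]

Fragments:
  10→15: 5 bp
  15→30: 15 bp
  30→37: 7 bp
  37→42: 5 bp
  42→48: 6 bp
  48→53: 5 bp
  53→70: 17 bp
  70→83: 13 bp
  83→92: 9 bp
  92→101: 9 bp
  101→112: 11 bp
  112→121: 9 bp
  121→133: 12 bp
  133→141: 8 bp
  141→147: 6 bp
  147→165: 18 bp
  165→191: 26 bp
  191→195: 4 bp
  195→205: 10 bp
  205→213: 8 bp
  213→220: 7 bp
  220→233: 13 bp
  233→257: 24 bp
  257→261: 4 bp
  261→264: 3 bp
  264→273: 9 bp
  273→289: 16 bp
  289→10 (wrap): 290-289+10 = 11 bp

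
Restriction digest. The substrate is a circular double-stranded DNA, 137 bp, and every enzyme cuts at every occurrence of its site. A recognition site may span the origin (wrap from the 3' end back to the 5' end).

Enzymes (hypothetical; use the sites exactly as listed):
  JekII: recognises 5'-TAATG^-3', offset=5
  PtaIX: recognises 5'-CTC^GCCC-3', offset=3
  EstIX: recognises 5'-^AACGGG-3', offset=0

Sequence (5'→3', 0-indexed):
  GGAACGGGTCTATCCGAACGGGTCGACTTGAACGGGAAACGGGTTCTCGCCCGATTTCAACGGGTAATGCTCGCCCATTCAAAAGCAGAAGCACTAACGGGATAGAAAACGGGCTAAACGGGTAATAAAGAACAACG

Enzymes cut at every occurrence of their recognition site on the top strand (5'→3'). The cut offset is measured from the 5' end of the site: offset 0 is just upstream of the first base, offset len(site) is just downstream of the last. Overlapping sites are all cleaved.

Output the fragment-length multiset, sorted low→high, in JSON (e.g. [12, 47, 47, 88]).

[3,6,7,9,10,11,11,12,14,14,17,23]

Scan for sites:
  JekII (TAATG, off=5): starts [64] → cuts [69]
  PtaIX (CTCGCCC, off=3): starts [45, 69] → cuts [48, 72]
  EstIX (AACGGG, off=0): starts [2, 16, 30, 37, 58, 95, 107, 116, 133] → cuts [2, 16, 30, 37, 58, 95, 107, 116, 133]

All cut coordinates (distinct, sorted): [2, 16, 30, 37, 48, 58, 69, 72, 95, 107, 116, 133]

Fragments:
  2→16: 14 bp
  16→30: 14 bp
  30→37: 7 bp
  37→48: 11 bp
  48→58: 10 bp
  58→69: 11 bp
  69→72: 3 bp
  72→95: 23 bp
  95→107: 12 bp
  107→116: 9 bp
  116→133: 17 bp
  133→2 (wrap): 137-133+2 = 6 bp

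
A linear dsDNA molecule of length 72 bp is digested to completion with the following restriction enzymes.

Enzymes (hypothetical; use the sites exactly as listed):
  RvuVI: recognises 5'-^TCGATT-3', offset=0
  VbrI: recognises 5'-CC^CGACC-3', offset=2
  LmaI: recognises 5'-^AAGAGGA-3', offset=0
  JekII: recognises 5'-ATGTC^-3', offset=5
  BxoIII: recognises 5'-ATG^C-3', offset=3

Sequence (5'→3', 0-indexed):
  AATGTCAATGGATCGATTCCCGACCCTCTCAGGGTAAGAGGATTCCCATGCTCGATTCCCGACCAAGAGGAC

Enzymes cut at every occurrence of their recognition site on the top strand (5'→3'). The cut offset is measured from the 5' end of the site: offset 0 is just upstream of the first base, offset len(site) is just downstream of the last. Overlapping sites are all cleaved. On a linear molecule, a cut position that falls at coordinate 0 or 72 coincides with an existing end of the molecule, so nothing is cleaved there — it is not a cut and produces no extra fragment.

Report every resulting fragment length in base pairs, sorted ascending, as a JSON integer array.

Scan for sites:
  RvuVI TCGATT/0: at [12, 51] ⇒ [12, 51]
  VbrI CCCGACC/2: at [18, 57] ⇒ [20, 59]
  LmaI AAGAGGA/0: at [35, 64] ⇒ [35, 64]
  JekII ATGTC/5: at [1] ⇒ [6]
  BxoIII ATGC/3: at [47] ⇒ [50]

Pooled cuts: [6, 12, 20, 35, 50, 51, 59, 64]

Fragment lengths:
  [0,6): 6 bp
  [6,12): 6 bp
  [12,20): 8 bp
  [20,35): 15 bp
  [35,50): 15 bp
  [50,51): 1 bp
  [51,59): 8 bp
  [59,64): 5 bp
  [64,72): 8 bp

[1,5,6,6,8,8,8,15,15]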